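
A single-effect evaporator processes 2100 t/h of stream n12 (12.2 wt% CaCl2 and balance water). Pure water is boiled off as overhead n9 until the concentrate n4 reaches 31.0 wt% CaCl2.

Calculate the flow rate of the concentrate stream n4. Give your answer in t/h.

CaCl2 is conserved: 2100×0.122 = 256.2 t/h all reports to the concentrate.
Concentrate = 256.2/(target fraction) = 826.45 t/h.

826.5 t/h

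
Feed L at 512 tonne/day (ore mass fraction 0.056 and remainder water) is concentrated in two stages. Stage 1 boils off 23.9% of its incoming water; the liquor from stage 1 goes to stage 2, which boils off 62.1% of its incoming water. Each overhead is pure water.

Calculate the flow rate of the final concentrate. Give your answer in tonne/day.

168.1 tonne/day

water in feed = 512×0.944 = 483.33 tonne/day.
After stage 1: water left = (1−0.239)×483.33 = 367.81; stream total = 396.48 tonne/day.
After stage 2: water left = (1−0.621)×367.81 = 139.4; final concentrate = 168.07 tonne/day.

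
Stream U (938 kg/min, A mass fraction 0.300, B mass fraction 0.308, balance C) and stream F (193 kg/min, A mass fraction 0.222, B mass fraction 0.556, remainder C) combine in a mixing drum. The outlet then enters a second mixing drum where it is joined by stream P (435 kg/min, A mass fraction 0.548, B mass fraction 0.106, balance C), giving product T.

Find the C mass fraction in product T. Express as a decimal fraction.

0.358

Overall, product flow = 1566 kg/min.
C in = 938×0.392 + 193×0.222 + 435×0.346 = 561.05 kg/min.
C fraction in T = 0.358.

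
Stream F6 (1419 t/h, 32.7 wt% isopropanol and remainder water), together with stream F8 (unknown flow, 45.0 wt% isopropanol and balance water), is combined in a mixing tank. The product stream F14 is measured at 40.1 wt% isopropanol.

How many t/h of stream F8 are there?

Let F8 be the unknown flow. Total out = 1419 + F8.
isopropanol balance: 464.01 + 0.450·F8 = 0.401·(1419 + F8)
(0.450 − 0.401)·F8 = 0.401×1419 − 464.01 = 105.01
F8 = 105.01 / 0.049 = 2143 t/h

2143 t/h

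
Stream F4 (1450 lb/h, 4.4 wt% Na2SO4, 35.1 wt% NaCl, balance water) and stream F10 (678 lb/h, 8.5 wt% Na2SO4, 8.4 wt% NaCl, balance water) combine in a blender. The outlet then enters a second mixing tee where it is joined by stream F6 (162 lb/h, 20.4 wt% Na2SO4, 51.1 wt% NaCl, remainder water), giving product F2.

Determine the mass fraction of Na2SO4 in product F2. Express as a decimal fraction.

Overall, product flow = 2290 lb/h.
Na2SO4 in = 1450×0.044 + 678×0.085 + 162×0.204 = 154.48 lb/h.
Na2SO4 fraction in F2 = 0.067.

0.067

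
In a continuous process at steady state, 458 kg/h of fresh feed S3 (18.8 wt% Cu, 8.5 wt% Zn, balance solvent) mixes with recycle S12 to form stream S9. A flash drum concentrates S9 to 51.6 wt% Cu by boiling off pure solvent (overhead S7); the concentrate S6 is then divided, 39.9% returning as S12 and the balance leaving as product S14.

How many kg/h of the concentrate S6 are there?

277.7 kg/h

Overall Cu balance (none leaves overhead): Cu in fresh feed = Cu in product, i.e. 458×0.188 = (1−0.399)·S6·0.516.
S6 = 86.104/(0.516×0.601) = 277.65 kg/h.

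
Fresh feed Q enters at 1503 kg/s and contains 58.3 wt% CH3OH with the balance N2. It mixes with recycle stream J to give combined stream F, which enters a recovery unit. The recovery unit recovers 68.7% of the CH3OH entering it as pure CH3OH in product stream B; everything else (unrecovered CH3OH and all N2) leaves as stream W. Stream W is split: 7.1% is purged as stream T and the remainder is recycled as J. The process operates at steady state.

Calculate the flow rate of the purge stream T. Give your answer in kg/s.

N2 enters only via Q and leaves only via the purge: 1503×0.417 = 0.071×(N2 in W), and the recovery unit passes all N2, so N2 in F = N2 in W = 8827.5 kg/s.
CH3OH in F: m_A = 1503×0.583 + (1−0.071)·(1−0.687)·m_A, so m_A = 876.25/0.7092 = 1235.5 kg/s.
W = (1−0.687)×1235.5 + 8827.5 = 9214.2 kg/s.
Purge T = 0.071×9214.2 = 654.21 kg/s.

654.2 kg/s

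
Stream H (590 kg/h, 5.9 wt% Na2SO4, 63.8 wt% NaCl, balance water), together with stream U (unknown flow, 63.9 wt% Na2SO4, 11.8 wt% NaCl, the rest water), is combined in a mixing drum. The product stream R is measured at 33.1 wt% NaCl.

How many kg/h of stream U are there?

Let U be the unknown flow. Total out = 590 + U.
NaCl balance: 376.42 + 0.118·U = 0.331·(590 + U)
(0.118 − 0.331)·U = 0.331×590 − 376.42 = -181.13
U = -181.13 / -0.213 = 850.38 kg/h

850.4 kg/h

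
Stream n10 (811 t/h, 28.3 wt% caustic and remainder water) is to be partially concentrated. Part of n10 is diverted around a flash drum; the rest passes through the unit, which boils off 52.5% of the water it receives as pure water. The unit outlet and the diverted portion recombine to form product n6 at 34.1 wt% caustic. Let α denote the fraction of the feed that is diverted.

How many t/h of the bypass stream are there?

444.5 t/h

All 811×0.283 = 229.51 t/h of caustic reaches n6, so n6 = 229.51/0.341 = 673.06 t/h and vapour = 137.94 t/h.
The evaporator receives (1−α)·811 of feed at 0.717 water and removes 0.525 of that water:
0.525×0.717×(1−α)×811 = 137.94
(1−α) = 137.94/305.28 = 0.4519;  α = 0.5481.
Bypass flow = 0.5481×811 = 444.55 t/h.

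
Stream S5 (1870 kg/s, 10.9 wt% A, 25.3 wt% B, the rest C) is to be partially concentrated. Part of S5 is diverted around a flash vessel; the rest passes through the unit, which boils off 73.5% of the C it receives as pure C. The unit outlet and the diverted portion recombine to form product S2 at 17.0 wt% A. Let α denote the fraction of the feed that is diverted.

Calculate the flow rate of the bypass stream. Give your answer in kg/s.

439.1 kg/s

All 1870×0.109 = 203.83 kg/s of A reaches S2, so S2 = 203.83/0.170 = 1199 kg/s and vapour = 671 kg/s.
The evaporator receives (1−α)·1870 of feed at 0.638 C and removes 0.735 of that C:
0.735×0.638×(1−α)×1870 = 671
(1−α) = 671/876.9 = 0.7652;  α = 0.2348.
Bypass flow = 0.2348×1870 = 439.08 kg/s.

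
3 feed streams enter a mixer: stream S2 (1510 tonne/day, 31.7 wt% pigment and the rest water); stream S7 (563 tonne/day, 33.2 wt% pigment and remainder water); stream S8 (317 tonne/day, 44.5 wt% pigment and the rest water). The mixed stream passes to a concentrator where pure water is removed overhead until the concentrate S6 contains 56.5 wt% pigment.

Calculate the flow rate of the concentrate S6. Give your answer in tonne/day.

pigment entering = 1510×0.317 + 563×0.332 + 317×0.445 = 806.65 tonne/day.
All pigment reports to S6, so S6 = 806.65/0.565 = 1427.7 tonne/day.

1428 tonne/day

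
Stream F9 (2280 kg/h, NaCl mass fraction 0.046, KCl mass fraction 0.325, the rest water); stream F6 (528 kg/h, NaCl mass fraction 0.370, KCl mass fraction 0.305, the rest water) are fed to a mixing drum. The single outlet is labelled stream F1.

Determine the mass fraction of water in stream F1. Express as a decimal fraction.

0.572

Total flow out = 2280 + 528 = 2808 kg/h.
water in = 2280×0.629 + 528×0.325 = 1605.7 kg/h.
water mass fraction in F1 = 1605.7/2808 = 0.572.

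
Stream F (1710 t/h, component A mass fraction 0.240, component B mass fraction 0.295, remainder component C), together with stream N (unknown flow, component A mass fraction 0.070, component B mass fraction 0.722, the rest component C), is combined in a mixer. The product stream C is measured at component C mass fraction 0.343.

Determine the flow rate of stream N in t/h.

1545 t/h

Let N be the unknown flow. Total out = 1710 + N.
component C balance: 795.15 + 0.208·N = 0.343·(1710 + N)
(0.208 − 0.343)·N = 0.343×1710 − 795.15 = -208.62
N = -208.62 / -0.135 = 1545.3 t/h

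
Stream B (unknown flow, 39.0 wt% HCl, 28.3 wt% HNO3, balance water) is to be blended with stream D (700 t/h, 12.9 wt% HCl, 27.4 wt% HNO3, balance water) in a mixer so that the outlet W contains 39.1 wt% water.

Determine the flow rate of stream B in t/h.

2253 t/h

Let B be the unknown flow. Total out = 700 + B.
water balance: 417.9 + 0.327·B = 0.391·(700 + B)
(0.327 − 0.391)·B = 0.391×700 − 417.9 = -144.2
B = -144.2 / -0.064 = 2253.1 t/h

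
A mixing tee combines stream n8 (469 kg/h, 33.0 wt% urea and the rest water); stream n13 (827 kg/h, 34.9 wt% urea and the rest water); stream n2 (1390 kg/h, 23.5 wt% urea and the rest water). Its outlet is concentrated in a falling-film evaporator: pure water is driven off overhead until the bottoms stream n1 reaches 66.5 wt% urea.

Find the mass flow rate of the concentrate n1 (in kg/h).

1158 kg/h

urea entering = 469×0.330 + 827×0.349 + 1390×0.235 = 770.04 kg/h.
All urea reports to n1, so n1 = 770.04/0.665 = 1158 kg/h.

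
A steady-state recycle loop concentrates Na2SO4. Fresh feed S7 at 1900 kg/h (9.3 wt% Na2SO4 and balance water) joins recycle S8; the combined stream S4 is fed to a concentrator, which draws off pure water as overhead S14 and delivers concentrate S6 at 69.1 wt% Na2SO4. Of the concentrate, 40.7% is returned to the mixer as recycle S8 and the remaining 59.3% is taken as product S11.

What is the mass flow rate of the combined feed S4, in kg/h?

2076 kg/h

Overall Na2SO4 balance (none leaves overhead): Na2SO4 in fresh feed = Na2SO4 in product, i.e. 1900×0.093 = (1−0.407)·S6·0.691.
S6 = 176.7/(0.691×0.593) = 431.22 kg/h.
Recycle S8 = 0.407×431.22 = 175.51 kg/h.
Combined feed S4 = 1900 + 175.51 = 2075.5 kg/h.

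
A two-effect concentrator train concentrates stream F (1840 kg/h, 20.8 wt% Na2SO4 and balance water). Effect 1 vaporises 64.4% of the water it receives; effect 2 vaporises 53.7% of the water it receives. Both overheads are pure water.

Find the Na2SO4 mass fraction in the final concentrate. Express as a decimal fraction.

0.614

water in feed = 1840×0.792 = 1457.3 kg/h.
After stage 1: water left = (1−0.644)×1457.3 = 518.79; stream total = 901.51 kg/h.
After stage 2: water left = (1−0.537)×518.79 = 240.2; final concentrate = 622.92 kg/h.
Na2SO4 fraction = 382.72/622.92 = 0.614.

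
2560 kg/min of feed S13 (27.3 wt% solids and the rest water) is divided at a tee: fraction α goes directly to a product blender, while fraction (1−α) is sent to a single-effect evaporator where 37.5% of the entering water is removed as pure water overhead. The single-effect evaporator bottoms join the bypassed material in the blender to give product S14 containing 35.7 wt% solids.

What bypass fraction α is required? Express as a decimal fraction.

All 2560×0.273 = 698.88 kg/min of solids reaches S14, so S14 = 698.88/0.357 = 1957.6 kg/min and vapour = 602.35 kg/min.
The evaporator receives (1−α)·2560 of feed at 0.727 water and removes 0.375 of that water:
0.375×0.727×(1−α)×2560 = 602.35
(1−α) = 602.35/697.92 = 0.8631;  α = 0.1369.

0.137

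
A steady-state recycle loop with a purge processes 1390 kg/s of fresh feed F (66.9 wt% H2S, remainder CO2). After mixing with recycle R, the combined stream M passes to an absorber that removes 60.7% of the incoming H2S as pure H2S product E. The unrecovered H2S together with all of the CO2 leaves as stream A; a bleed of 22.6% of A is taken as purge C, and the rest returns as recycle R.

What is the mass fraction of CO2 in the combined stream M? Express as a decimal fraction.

CO2 enters only via F and leaves only via the purge: 1390×0.331 = 0.226×(CO2 in A), and the absorber passes all CO2, so CO2 in M = CO2 in A = 2035.8 kg/s.
H2S in M: m_A = 1390×0.669 + (1−0.226)·(1−0.607)·m_A, so m_A = 929.91/0.6958 = 1336.4 kg/s.
M = 1336.4 + 2035.8 = 3372.2 kg/s.
CO2 fraction in M = 2035.8/3372.2 = 0.6037.

0.6037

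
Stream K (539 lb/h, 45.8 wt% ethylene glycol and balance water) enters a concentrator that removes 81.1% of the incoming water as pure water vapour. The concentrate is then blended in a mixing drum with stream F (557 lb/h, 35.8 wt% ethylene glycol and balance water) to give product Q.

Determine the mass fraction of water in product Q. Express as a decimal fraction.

Vapour removed = 0.811×0.542×539 = 236.92 lb/h; concentrate = 302.08 lb/h.
water reaching the mixer = 55.214 (from concentrate) + 557×0.642 = 412.81 lb/h.
Product flow = 302.08 + 557 = 859.08 lb/h; water fraction = 0.4805.

0.4805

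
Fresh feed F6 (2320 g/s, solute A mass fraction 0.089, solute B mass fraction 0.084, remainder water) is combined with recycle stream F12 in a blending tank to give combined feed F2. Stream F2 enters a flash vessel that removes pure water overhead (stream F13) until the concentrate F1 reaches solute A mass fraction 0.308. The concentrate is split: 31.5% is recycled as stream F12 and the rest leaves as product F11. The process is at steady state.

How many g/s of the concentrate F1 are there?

Overall solute A balance (none leaves overhead): solute A in fresh feed = solute A in product, i.e. 2320×0.089 = (1−0.315)·F1·0.308.
F1 = 206.48/(0.308×0.685) = 978.67 g/s.

978.7 g/s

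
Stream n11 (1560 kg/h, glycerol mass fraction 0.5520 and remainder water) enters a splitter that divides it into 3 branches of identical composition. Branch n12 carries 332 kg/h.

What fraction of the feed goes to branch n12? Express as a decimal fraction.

Fraction to n12 = 332/1560 = 0.2128.

0.213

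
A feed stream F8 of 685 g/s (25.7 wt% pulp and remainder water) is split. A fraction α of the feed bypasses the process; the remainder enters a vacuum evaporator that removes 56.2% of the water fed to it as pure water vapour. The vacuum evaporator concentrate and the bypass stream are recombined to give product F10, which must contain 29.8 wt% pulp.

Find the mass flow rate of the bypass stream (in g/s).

459.3 g/s

All 685×0.257 = 176.05 g/s of pulp reaches F10, so F10 = 176.05/0.298 = 590.76 g/s and vapour = 94.245 g/s.
The evaporator receives (1−α)·685 of feed at 0.743 water and removes 0.562 of that water:
0.562×0.743×(1−α)×685 = 94.245
(1−α) = 94.245/286.03 = 0.3295;  α = 0.6705.
Bypass flow = 0.6705×685 = 459.3 g/s.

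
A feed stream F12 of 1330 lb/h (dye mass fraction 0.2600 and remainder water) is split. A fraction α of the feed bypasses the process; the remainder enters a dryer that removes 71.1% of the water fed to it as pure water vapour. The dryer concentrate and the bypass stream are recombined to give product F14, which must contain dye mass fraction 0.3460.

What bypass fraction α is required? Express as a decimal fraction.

All 1330×0.260 = 345.8 lb/h of dye reaches F14, so F14 = 345.8/0.346 = 999.42 lb/h and vapour = 330.58 lb/h.
The evaporator receives (1−α)·1330 of feed at 0.740 water and removes 0.711 of that water:
0.711×0.740×(1−α)×1330 = 330.58
(1−α) = 330.58/699.77 = 0.4724;  α = 0.5276.

0.528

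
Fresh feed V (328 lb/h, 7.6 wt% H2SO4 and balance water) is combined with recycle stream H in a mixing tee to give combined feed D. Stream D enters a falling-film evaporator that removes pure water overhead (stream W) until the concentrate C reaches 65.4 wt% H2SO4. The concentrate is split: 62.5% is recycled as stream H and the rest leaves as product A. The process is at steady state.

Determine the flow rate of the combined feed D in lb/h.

391.5 lb/h

Overall H2SO4 balance (none leaves overhead): H2SO4 in fresh feed = H2SO4 in product, i.e. 328×0.076 = (1−0.625)·C·0.654.
C = 24.928/(0.654×0.375) = 101.64 lb/h.
Recycle H = 0.625×101.64 = 63.527 lb/h.
Combined feed D = 328 + 63.527 = 391.53 lb/h.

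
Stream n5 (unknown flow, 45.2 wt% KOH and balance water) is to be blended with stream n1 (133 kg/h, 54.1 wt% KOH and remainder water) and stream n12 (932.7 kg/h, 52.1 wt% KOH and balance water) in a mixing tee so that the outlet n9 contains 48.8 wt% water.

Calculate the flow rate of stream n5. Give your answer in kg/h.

204.2 kg/h

Let n5 be the unknown flow. Total out = 1065.7 + n5.
water balance: 507.81 + 0.548·n5 = 0.488·(1065.7 + n5)
(0.548 − 0.488)·n5 = 0.488×1065.7 − 507.81 = 12.251
n5 = 12.251 / 0.060 = 204.19 kg/h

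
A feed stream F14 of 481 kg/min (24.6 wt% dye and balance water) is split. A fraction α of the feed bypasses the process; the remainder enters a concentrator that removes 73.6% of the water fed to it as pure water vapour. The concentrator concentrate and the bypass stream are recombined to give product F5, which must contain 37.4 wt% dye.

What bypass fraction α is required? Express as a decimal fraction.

0.383

All 481×0.246 = 118.33 kg/min of dye reaches F5, so F5 = 118.33/0.374 = 316.38 kg/min and vapour = 164.62 kg/min.
The evaporator receives (1−α)·481 of feed at 0.754 water and removes 0.736 of that water:
0.736×0.754×(1−α)×481 = 164.62
(1−α) = 164.62/266.93 = 0.6167;  α = 0.3833.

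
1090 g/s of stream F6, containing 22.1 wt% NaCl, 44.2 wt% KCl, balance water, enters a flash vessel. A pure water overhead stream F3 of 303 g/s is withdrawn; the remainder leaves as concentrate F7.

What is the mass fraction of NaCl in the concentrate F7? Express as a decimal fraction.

0.306

NaCl is not removed: 1090×0.221 = 240.89 g/s of NaCl enters F7.
Concentrate = 1090 − 303 = 787 g/s.
Mass fraction = 240.89/787 = 0.306.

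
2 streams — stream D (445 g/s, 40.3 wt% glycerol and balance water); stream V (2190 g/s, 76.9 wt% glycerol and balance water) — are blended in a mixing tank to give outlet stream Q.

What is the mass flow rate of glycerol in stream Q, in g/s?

1863 g/s

glycerol out = glycerol in = 445×0.403 + 2190×0.769 = 1863.4 g/s.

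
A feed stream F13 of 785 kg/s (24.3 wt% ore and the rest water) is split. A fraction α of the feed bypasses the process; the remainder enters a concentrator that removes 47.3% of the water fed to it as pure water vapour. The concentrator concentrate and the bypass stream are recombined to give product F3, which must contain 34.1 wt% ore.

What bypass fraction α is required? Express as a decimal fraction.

0.197

All 785×0.243 = 190.75 kg/s of ore reaches F3, so F3 = 190.75/0.341 = 559.4 kg/s and vapour = 225.6 kg/s.
The evaporator receives (1−α)·785 of feed at 0.757 water and removes 0.473 of that water:
0.473×0.757×(1−α)×785 = 225.6
(1−α) = 225.6/281.08 = 0.8026;  α = 0.1974.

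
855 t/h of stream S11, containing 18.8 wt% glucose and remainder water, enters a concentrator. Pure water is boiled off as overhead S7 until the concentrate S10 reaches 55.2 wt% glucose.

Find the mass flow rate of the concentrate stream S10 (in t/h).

291.2 t/h

glucose is conserved: 855×0.188 = 160.74 t/h all reports to the concentrate.
Concentrate = 160.74/(target fraction) = 291.2 t/h.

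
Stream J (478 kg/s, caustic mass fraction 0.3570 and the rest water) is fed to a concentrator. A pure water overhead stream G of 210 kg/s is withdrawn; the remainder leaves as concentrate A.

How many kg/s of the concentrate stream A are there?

268 kg/s

Concentrate = 478 − 210 = 268 kg/s.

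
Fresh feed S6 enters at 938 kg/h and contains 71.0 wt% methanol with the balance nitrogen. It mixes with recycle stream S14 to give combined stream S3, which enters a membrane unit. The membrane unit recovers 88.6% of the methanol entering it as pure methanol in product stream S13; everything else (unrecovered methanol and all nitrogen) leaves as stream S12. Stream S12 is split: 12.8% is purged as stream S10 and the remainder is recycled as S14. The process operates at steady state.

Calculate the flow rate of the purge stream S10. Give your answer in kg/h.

nitrogen enters only via S6 and leaves only via the purge: 938×0.290 = 0.128×(nitrogen in S12), and the membrane unit passes all nitrogen, so nitrogen in S3 = nitrogen in S12 = 2125.2 kg/h.
methanol in S3: m_A = 938×0.710 + (1−0.128)·(1−0.886)·m_A, so m_A = 665.98/0.9006 = 739.49 kg/h.
S12 = (1−0.886)×739.49 + 2125.2 = 2209.5 kg/h.
Purge S10 = 0.128×2209.5 = 282.81 kg/h.

282.8 kg/h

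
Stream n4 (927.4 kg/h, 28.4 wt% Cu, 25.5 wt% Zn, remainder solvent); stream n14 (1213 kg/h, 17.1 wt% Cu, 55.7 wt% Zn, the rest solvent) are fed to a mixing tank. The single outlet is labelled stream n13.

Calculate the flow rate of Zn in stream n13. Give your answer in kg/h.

912.1 kg/h

Zn out = Zn in = 927.4×0.255 + 1213×0.557 = 912.13 kg/h.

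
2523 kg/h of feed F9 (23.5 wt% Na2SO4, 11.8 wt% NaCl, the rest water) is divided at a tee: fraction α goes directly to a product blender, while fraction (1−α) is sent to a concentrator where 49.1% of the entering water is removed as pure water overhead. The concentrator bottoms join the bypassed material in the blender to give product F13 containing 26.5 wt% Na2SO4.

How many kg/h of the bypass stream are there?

1624 kg/h

All 2523×0.235 = 592.9 kg/h of Na2SO4 reaches F13, so F13 = 592.9/0.265 = 2237.4 kg/h and vapour = 285.62 kg/h.
The evaporator receives (1−α)·2523 of feed at 0.647 water and removes 0.491 of that water:
0.491×0.647×(1−α)×2523 = 285.62
(1−α) = 285.62/801.5 = 0.3564;  α = 0.6436.
Bypass flow = 0.6436×2523 = 1623.9 kg/h.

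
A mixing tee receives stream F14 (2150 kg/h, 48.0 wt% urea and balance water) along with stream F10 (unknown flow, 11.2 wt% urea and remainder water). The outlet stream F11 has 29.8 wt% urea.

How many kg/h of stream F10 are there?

Let F10 be the unknown flow. Total out = 2150 + F10.
urea balance: 1032 + 0.112·F10 = 0.298·(2150 + F10)
(0.112 − 0.298)·F10 = 0.298×2150 − 1032 = -391.3
F10 = -391.3 / -0.186 = 2103.8 kg/h

2104 kg/h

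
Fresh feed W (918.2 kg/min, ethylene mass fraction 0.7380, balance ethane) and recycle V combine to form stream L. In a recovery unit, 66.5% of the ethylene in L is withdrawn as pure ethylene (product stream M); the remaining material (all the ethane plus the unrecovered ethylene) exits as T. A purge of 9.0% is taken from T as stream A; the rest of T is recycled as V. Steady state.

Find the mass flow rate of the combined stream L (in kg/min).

3648 kg/min

ethane enters only via W and leaves only via the purge: 918.2×0.262 = 0.090×(ethane in T), and the recovery unit passes all ethane, so ethane in L = ethane in T = 2673 kg/min.
ethylene in L: m_A = 918.2×0.738 + (1−0.090)·(1−0.665)·m_A, so m_A = 677.63/0.6952 = 974.8 kg/min.
L = 974.8 + 2673 = 3647.8 kg/min.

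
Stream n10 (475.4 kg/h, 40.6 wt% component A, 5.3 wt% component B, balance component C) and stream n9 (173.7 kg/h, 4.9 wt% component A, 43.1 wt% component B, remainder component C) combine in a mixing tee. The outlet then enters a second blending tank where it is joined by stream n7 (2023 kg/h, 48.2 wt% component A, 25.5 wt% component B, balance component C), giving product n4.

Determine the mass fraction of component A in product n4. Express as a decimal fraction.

Overall, product flow = 2672.1 kg/h.
component A in = 475.4×0.406 + 173.7×0.049 + 2023×0.482 = 1176.6 kg/h.
component A fraction in n4 = 0.440.

0.440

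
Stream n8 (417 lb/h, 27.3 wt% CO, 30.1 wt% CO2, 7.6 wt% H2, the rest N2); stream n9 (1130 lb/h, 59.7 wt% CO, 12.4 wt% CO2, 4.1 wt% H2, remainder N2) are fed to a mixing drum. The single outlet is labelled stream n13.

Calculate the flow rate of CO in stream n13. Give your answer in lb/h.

788.5 lb/h

CO out = CO in = 417×0.273 + 1130×0.597 = 788.45 lb/h.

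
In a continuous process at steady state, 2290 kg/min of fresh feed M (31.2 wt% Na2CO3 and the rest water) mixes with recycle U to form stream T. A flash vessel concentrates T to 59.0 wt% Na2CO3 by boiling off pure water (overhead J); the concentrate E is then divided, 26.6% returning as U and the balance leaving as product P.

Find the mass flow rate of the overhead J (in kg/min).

1079 kg/min

Overall Na2CO3 balance (none leaves overhead): Na2CO3 in fresh feed = Na2CO3 in product, i.e. 2290×0.312 = (1−0.266)·E·0.590.
E = 714.48/(0.590×0.734) = 1649.8 kg/min.
Recycle U = 0.266×1649.8 = 438.86 kg/min.
Combined feed T = 2290 + 438.86 = 2728.9 kg/min.
Overhead J = T − E = 2728.9 − 1649.8 = 1079 kg/min.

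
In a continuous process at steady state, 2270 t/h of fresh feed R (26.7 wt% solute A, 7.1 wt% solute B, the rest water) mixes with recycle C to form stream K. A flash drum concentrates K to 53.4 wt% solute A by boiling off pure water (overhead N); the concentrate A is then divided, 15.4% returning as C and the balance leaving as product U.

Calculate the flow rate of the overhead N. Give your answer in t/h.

1135 t/h

Overall solute A balance (none leaves overhead): solute A in fresh feed = solute A in product, i.e. 2270×0.267 = (1−0.154)·A·0.534.
A = 606.09/(0.534×0.846) = 1341.6 t/h.
Recycle C = 0.154×1341.6 = 206.61 t/h.
Combined feed K = 2270 + 206.61 = 2476.6 t/h.
Overhead N = K − A = 2476.6 − 1341.6 = 1135 t/h.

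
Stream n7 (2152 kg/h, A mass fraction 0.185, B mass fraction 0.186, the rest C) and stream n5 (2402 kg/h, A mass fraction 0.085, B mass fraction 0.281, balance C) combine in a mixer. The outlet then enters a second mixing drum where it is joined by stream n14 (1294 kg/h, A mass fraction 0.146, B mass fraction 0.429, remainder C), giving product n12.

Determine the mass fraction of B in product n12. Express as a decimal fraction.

Overall, product flow = 5848 kg/h.
B in = 2152×0.186 + 2402×0.281 + 1294×0.429 = 1630.4 kg/h.
B fraction in n12 = 0.279.

0.279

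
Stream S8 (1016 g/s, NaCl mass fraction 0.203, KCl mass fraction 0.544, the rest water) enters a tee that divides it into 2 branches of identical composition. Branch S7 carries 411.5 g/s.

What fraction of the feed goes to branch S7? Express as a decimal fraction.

0.405

Fraction to S7 = 411.5/1016 = 0.4050.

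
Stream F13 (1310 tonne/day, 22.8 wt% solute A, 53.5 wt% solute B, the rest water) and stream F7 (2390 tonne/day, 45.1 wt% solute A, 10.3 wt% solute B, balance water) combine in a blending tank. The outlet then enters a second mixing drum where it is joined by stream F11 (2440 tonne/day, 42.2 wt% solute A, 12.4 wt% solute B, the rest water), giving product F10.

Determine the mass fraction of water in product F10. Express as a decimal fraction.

Overall, product flow = 6140 tonne/day.
water in = 1310×0.237 + 2390×0.446 + 2440×0.454 = 2484.2 tonne/day.
water fraction in F10 = 0.405.

0.405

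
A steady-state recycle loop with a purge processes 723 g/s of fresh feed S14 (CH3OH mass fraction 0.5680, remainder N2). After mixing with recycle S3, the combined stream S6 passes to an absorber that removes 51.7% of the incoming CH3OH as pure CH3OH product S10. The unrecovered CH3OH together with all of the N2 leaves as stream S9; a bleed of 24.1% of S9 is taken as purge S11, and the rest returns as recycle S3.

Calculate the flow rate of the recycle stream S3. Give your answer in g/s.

1221 g/s

N2 enters only via S14 and leaves only via the purge: 723×0.432 = 0.241×(N2 in S9), and the absorber passes all N2, so N2 in S6 = N2 in S9 = 1296 g/s.
CH3OH in S6: m_A = 723×0.568 + (1−0.241)·(1−0.517)·m_A, so m_A = 410.66/0.6334 = 648.35 g/s.
S9 = (1−0.517)×648.35 + 1296 = 1609.2 g/s.
Recycle S3 = (1−0.241)×1609.2 = 1221.3 g/s.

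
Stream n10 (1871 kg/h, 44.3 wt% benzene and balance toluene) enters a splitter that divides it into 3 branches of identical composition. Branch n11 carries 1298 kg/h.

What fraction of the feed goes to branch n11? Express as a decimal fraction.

0.694

Fraction to n11 = 1298/1871 = 0.6937.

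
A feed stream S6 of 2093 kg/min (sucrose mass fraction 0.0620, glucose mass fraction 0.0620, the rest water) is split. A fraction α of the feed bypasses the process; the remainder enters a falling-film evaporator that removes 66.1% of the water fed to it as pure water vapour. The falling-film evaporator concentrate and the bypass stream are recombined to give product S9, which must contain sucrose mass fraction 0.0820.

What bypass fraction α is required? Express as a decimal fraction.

0.579

All 2093×0.062 = 129.77 kg/min of sucrose reaches S9, so S9 = 129.77/0.082 = 1582.5 kg/min and vapour = 510.49 kg/min.
The evaporator receives (1−α)·2093 of feed at 0.876 water and removes 0.661 of that water:
0.661×0.876×(1−α)×2093 = 510.49
(1−α) = 510.49/1211.9 = 0.4212;  α = 0.5788.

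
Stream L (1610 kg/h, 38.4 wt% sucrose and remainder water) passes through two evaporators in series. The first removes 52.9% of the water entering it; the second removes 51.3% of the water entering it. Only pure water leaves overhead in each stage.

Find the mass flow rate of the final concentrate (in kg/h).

water in feed = 1610×0.616 = 991.76 kg/h.
After stage 1: water left = (1−0.529)×991.76 = 467.12; stream total = 1085.4 kg/h.
After stage 2: water left = (1−0.513)×467.12 = 227.49; final concentrate = 845.73 kg/h.

845.7 kg/h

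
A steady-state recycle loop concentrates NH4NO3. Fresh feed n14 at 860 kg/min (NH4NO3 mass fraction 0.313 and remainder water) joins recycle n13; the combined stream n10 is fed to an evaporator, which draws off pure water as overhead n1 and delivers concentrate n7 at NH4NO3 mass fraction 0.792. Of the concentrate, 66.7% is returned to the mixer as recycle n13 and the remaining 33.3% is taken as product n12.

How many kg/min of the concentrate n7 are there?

Overall NH4NO3 balance (none leaves overhead): NH4NO3 in fresh feed = NH4NO3 in product, i.e. 860×0.313 = (1−0.667)·n7·0.792.
n7 = 269.18/(0.792×0.333) = 1020.6 kg/min.

1021 kg/min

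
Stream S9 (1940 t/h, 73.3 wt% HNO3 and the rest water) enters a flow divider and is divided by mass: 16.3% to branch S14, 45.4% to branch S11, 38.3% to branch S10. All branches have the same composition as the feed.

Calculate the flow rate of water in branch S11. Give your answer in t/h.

235.2 t/h

Branch S11 total = 0.454×1940 = 880.76 t/h.
water in S11 = 0.267×880.76 = 235.16 t/h.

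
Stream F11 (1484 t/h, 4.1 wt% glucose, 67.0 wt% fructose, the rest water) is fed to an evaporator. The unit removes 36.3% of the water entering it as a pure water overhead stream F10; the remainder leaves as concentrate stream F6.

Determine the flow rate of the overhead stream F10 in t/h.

155.7 t/h

water entering = 1484×0.289 = 428.88 t/h; overhead removed = 0.363×428.88 = 155.68 t/h.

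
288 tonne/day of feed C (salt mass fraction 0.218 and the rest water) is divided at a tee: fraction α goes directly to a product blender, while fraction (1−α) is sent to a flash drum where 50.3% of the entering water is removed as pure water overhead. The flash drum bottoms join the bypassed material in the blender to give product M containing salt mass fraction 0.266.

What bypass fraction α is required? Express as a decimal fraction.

All 288×0.218 = 62.784 tonne/day of salt reaches M, so M = 62.784/0.266 = 236.03 tonne/day and vapour = 51.97 tonne/day.
The evaporator receives (1−α)·288 of feed at 0.782 water and removes 0.503 of that water:
0.503×0.782×(1−α)×288 = 51.97
(1−α) = 51.97/113.28 = 0.4588;  α = 0.5412.

0.541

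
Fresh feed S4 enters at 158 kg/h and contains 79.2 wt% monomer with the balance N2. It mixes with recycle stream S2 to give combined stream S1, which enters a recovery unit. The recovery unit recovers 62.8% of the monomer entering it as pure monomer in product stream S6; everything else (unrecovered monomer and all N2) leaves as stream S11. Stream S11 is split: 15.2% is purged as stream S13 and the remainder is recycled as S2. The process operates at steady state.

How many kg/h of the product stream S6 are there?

monomer in S1: m_A = 158×0.792 + (1−0.152)·(1−0.628)·m_A, so m_A = 125.14/0.6845 = 182.8 kg/h.
Product S6 = 0.628×182.8 = 114.8 kg/h.

114.8 kg/h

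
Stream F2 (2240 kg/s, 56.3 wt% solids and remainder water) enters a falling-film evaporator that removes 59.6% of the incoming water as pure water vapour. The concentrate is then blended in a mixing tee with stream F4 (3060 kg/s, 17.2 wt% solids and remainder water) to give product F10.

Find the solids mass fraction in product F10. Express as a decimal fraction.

0.3790

Vapour removed = 0.596×0.437×2240 = 583.41 kg/s; concentrate = 1656.6 kg/s.
solids reaching the mixer = 1261.1 (from concentrate) + 3060×0.172 = 1787.4 kg/s.
Product flow = 1656.6 + 3060 = 4716.6 kg/s; solids fraction = 0.3790.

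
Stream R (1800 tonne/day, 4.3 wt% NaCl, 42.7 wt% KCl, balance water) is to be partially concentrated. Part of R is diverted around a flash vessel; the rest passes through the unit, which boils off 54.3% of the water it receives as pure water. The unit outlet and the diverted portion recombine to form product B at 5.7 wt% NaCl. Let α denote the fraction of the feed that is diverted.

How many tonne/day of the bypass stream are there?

All 1800×0.043 = 77.4 tonne/day of NaCl reaches B, so B = 77.4/0.057 = 1357.9 tonne/day and vapour = 442.11 tonne/day.
The evaporator receives (1−α)·1800 of feed at 0.530 water and removes 0.543 of that water:
0.543×0.530×(1−α)×1800 = 442.11
(1−α) = 442.11/518.02 = 0.8534;  α = 0.1466.
Bypass flow = 0.1466×1800 = 263.79 tonne/day.

263.8 tonne/day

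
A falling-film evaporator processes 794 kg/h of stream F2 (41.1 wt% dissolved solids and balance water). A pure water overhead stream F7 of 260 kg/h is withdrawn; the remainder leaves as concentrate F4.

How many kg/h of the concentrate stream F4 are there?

Concentrate = 794 − 260 = 534 kg/h.

534 kg/h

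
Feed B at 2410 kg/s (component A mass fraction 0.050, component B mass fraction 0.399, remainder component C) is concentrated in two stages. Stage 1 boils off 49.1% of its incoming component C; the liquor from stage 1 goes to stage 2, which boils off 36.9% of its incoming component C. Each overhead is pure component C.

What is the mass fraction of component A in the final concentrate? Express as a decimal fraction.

0.080

component C in feed = 2410×0.551 = 1327.9 kg/s.
After stage 1: component C left = (1−0.491)×1327.9 = 675.91; stream total = 1758 kg/s.
After stage 2: component C left = (1−0.369)×675.91 = 426.5; final concentrate = 1508.6 kg/s.
component A fraction = 120.5/1508.6 = 0.080.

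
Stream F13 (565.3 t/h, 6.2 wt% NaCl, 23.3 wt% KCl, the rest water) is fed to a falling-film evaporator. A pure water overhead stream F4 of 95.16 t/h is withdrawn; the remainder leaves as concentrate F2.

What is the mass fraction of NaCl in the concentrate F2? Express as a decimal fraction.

NaCl is not removed: 565.3×0.062 = 35.049 t/h of NaCl enters F2.
Concentrate = 565.3 − 95.16 = 470.14 t/h.
Mass fraction = 35.049/470.14 = 0.075.

0.075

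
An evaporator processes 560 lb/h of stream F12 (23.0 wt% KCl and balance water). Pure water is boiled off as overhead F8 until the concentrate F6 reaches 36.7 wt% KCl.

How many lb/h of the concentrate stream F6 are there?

351 lb/h

KCl is conserved: 560×0.230 = 128.8 lb/h all reports to the concentrate.
Concentrate = 128.8/(target fraction) = 350.95 lb/h.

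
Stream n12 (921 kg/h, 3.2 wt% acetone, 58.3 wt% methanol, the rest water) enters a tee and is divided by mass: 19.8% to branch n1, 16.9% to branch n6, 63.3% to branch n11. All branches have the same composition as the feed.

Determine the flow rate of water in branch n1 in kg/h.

Branch n1 total = 0.198×921 = 182.36 kg/h.
water in n1 = 0.385×182.36 = 70.208 kg/h.

70.21 kg/h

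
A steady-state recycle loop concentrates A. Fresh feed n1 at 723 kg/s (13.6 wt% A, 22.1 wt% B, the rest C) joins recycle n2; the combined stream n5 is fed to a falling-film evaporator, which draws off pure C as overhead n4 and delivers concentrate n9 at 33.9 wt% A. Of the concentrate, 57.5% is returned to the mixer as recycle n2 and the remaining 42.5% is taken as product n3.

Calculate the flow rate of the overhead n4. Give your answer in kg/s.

432.9 kg/s

Overall A balance (none leaves overhead): A in fresh feed = A in product, i.e. 723×0.136 = (1−0.575)·n9·0.339.
n9 = 98.328/(0.339×0.425) = 682.48 kg/s.
Recycle n2 = 0.575×682.48 = 392.42 kg/s.
Combined feed n5 = 723 + 392.42 = 1115.4 kg/s.
Overhead n4 = n5 − n9 = 1115.4 − 682.48 = 432.95 kg/s.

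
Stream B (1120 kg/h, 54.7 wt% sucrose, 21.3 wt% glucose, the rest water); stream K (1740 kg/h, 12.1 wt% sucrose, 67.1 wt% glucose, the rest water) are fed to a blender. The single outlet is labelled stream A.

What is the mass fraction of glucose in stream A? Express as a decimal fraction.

Total flow out = 1120 + 1740 = 2860 kg/h.
glucose in = 1120×0.213 + 1740×0.671 = 1406.1 kg/h.
glucose mass fraction in A = 1406.1/2860 = 0.492.

0.492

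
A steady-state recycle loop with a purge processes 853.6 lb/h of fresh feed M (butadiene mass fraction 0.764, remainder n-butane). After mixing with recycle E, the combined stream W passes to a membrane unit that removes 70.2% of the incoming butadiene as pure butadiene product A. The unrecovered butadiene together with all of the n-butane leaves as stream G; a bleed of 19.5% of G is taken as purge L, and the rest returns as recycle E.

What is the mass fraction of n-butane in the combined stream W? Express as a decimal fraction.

0.546

n-butane enters only via M and leaves only via the purge: 853.6×0.236 = 0.195×(n-butane in G), and the membrane unit passes all n-butane, so n-butane in W = n-butane in G = 1033.1 lb/h.
butadiene in W: m_A = 853.6×0.764 + (1−0.195)·(1−0.702)·m_A, so m_A = 652.15/0.7601 = 857.97 lb/h.
W = 857.97 + 1033.1 = 1891 lb/h.
n-butane fraction in W = 1033.1/1891 = 0.546.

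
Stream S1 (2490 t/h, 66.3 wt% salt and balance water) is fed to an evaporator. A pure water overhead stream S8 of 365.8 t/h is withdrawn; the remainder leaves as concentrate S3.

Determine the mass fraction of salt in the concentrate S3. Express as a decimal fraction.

0.7772

salt is not removed: 2490×0.663 = 1650.9 t/h of salt enters S3.
Concentrate = 2490 − 365.8 = 2124.2 t/h.
Mass fraction = 1650.9/2124.2 = 0.7772.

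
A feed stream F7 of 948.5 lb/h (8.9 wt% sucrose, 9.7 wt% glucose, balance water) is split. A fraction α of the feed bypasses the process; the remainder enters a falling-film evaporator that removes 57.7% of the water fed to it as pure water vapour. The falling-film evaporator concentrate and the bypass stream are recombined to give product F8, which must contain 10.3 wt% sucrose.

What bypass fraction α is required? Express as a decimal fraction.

0.711

All 948.5×0.089 = 84.416 lb/h of sucrose reaches F8, so F8 = 84.416/0.103 = 819.58 lb/h and vapour = 128.92 lb/h.
The evaporator receives (1−α)·948.5 of feed at 0.814 water and removes 0.577 of that water:
0.577×0.814×(1−α)×948.5 = 128.92
(1−α) = 128.92/445.49 = 0.2894;  α = 0.7106.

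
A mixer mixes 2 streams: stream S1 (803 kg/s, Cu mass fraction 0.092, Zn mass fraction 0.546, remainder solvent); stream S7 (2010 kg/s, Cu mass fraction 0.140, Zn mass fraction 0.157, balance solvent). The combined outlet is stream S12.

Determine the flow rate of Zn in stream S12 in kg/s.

Zn out = Zn in = 803×0.546 + 2010×0.157 = 754.01 kg/s.

754 kg/s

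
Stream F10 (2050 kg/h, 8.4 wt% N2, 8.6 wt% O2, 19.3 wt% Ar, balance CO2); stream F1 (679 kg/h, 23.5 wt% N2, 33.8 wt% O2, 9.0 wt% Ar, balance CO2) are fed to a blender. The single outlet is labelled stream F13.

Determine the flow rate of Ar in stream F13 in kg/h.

456.8 kg/h

Ar out = Ar in = 2050×0.193 + 679×0.090 = 456.76 kg/h.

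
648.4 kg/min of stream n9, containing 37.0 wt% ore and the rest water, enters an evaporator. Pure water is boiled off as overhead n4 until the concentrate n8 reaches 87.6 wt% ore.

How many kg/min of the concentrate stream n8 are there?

ore is conserved: 648.4×0.370 = 239.91 kg/min all reports to the concentrate.
Concentrate = 239.91/(target fraction) = 273.87 kg/min.

273.9 kg/min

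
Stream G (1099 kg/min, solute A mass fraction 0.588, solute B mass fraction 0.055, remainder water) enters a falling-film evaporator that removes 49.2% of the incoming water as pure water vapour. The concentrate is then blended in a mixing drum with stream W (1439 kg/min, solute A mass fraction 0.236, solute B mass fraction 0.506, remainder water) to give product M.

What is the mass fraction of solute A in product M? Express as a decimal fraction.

0.420

Vapour removed = 0.492×0.357×1099 = 193.03 kg/min; concentrate = 905.97 kg/min.
solute A reaching the mixer = 646.21 (from concentrate) + 1439×0.236 = 985.82 kg/min.
Product flow = 905.97 + 1439 = 2345 kg/min; solute A fraction = 0.420.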